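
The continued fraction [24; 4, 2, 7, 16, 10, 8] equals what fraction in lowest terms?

2134050/88097

Using pₖ = aₖpₖ₋₁ + pₖ₋₂ and qₖ = aₖqₖ₋₁ + qₖ₋₂:
  k=0: a=24, p=24, q=1
  k=1: a=4, p=97, q=4
  k=2: a=2, p=218, q=9
  k=3: a=7, p=1623, q=67
  k=4: a=16, p=26186, q=1081
  k=5: a=10, p=263483, q=10877
  k=6: a=8, p=2134050, q=88097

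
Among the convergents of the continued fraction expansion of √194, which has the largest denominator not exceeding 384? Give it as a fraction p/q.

5251/377

√194 = [13; 1, 12, 1, 26, …] (period length 4).
Convergents:
  p_0/q_0 = 13/1
  p_1/q_1 = 14/1
  p_2/q_2 = 181/13
  p_3/q_3 = 195/14
  p_4/q_4 = 5251/377
  p_5/q_5 = 5446/391
q_4 = 377 ≤ 384 < 391 = q_5, so the answer is 5251/377.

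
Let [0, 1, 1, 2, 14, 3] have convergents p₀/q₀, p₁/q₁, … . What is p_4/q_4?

43/72

Using pₖ = aₖpₖ₋₁ + pₖ₋₂, qₖ = aₖqₖ₋₁ + qₖ₋₂ (with p₋₁=1, p₋₂=0, q₋₁=0, q₋₂=1):
  k=0: a=0, p=0, q=1
  k=1: a=1, p=1, q=1
  k=2: a=1, p=1, q=2
  k=3: a=2, p=3, q=5
  k=4: a=14, p=43, q=72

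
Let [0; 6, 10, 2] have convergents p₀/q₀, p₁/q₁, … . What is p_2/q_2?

10/61

Using pₖ = aₖpₖ₋₁ + pₖ₋₂, qₖ = aₖqₖ₋₁ + qₖ₋₂ (with p₋₁=1, p₋₂=0, q₋₁=0, q₋₂=1):
  k=0: a=0, p=0, q=1
  k=1: a=6, p=1, q=6
  k=2: a=10, p=10, q=61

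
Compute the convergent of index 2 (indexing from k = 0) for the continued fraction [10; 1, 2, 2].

Using pₖ = aₖpₖ₋₁ + pₖ₋₂, qₖ = aₖqₖ₋₁ + qₖ₋₂ (with p₋₁=1, p₋₂=0, q₋₁=0, q₋₂=1):
  k=0: a=10, p=10, q=1
  k=1: a=1, p=11, q=1
  k=2: a=2, p=32, q=3

32/3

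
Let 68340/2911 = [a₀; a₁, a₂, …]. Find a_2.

68340 = 23·2911 + 1387   →  a_0 = 23
2911 = 2·1387 + 137   →  a_1 = 2
1387 = 10·137 + 17   →  a_2 = 10

10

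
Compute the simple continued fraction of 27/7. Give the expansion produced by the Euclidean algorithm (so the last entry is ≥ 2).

[3; 1, 6]

27 = 3·7 + 6
7 = 1·6 + 1
6 = 6·1 + 0  (stop)
So 27/7 = [3; 1, 6].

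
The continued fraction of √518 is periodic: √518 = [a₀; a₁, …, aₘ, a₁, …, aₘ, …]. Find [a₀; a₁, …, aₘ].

[22; 1, 3, 6, 3, 1, 44]

a₀ = ⌊√518⌋ = 22.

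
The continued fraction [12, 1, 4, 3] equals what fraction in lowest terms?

205/16

Fold from the inside: start with 3/1.
  4 + 1/3 = 13/3
  1 + 3/13 = 16/13
  12 + 13/16 = 205/16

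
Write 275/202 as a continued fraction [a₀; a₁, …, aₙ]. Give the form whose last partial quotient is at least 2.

[1; 2, 1, 3, 3, 2, 2]

275 = 1*202 + 73
202 = 2*73 + 56
73 = 1*56 + 17
56 = 3*17 + 5
17 = 3*5 + 2
5 = 2*2 + 1
2 = 2*1 + 0  (stop)
So 275/202 = [1; 2, 1, 3, 3, 2, 2].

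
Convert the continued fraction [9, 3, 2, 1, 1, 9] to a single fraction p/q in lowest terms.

1515/163

Fold from the inside: start with 9/1.
  1 + 1/9 = 10/9
  1 + 9/10 = 19/10
  2 + 10/19 = 48/19
  3 + 19/48 = 163/48
  9 + 48/163 = 1515/163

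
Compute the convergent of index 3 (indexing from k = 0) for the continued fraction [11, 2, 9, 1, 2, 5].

241/21

Using pₖ = aₖpₖ₋₁ + pₖ₋₂, qₖ = aₖqₖ₋₁ + qₖ₋₂ (with p₋₁=1, p₋₂=0, q₋₁=0, q₋₂=1):
  k=0: a=11, p=11, q=1
  k=1: a=2, p=23, q=2
  k=2: a=9, p=218, q=19
  k=3: a=1, p=241, q=21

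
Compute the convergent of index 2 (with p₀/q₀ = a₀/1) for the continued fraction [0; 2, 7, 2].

7/15

Using pₖ = aₖpₖ₋₁ + pₖ₋₂, qₖ = aₖqₖ₋₁ + qₖ₋₂ (with p₋₁=1, p₋₂=0, q₋₁=0, q₋₂=1):
  k=0: a=0, p=0, q=1
  k=1: a=2, p=1, q=2
  k=2: a=7, p=7, q=15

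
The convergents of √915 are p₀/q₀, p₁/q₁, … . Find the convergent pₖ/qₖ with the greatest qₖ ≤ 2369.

√915 = [30; 4, 60, …] (period length 2).
Convergents:
  p_0/q_0 = 30/1
  p_1/q_1 = 121/4
  p_2/q_2 = 7290/241
  p_3/q_3 = 29281/968
  p_4/q_4 = 1764150/58321
q_3 = 968 ≤ 2369 < 58321 = q_4, so the answer is 29281/968.

29281/968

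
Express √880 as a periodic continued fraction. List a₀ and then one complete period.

[29; 1, 1, 1, 58]

a₀ = ⌊√880⌋ = 29.
With m₀=0, d₀=1 and mₖ₊₁ = dₖaₖ − mₖ, dₖ₊₁ = (n − mₖ₊₁²)/dₖ, aₖ₊₁ = ⌊(a₀+mₖ₊₁)/dₖ₊₁⌋:
  k=1: m=29, d=39, a=1
  k=2: m=10, d=20, a=1
  k=3: m=10, d=39, a=1
  k=4: m=29, d=1, a=58
d=1 and a=2a₀=58 at k=4, so the next step gives (m, d) = (29, 39) again — its k=1 value — and the period has length 4.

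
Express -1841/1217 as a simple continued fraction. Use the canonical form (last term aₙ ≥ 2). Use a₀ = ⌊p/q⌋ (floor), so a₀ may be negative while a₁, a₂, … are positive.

-1841 = -2×1217 + 593
1217 = 2×593 + 31
593 = 19×31 + 4
31 = 7×4 + 3
4 = 1×3 + 1
3 = 3×1 + 0  (stop)
So -1841/1217 = [-2; 2, 19, 7, 1, 3].

[-2; 2, 19, 7, 1, 3]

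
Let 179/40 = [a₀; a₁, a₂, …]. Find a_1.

2

179 = 4·40 + 19   →  a_0 = 4
40 = 2·19 + 2   →  a_1 = 2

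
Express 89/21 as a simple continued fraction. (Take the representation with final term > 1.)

[4; 4, 5]

89 = 4×21 + 5
21 = 4×5 + 1
5 = 5×1 + 0  (stop)
So 89/21 = [4; 4, 5].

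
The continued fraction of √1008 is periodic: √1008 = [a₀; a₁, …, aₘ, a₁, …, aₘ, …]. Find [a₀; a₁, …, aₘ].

[31; 1, 2, 1, 62]

a₀ = ⌊√1008⌋ = 31.
With m₀=0, d₀=1 and mₖ₊₁ = dₖaₖ − mₖ, dₖ₊₁ = (n − mₖ₊₁²)/dₖ, aₖ₊₁ = ⌊(a₀+mₖ₊₁)/dₖ₊₁⌋:
  k=1: m=31, d=47, a=1
  k=2: m=16, d=16, a=2
  k=3: m=16, d=47, a=1
  k=4: m=31, d=1, a=62
d=1 and a=2a₀=62 at k=4, so the next step gives (m, d) = (31, 47) again — its k=1 value — and the period has length 4.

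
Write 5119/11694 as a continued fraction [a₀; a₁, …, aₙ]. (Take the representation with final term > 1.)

5119 = 0×11694 + 5119
11694 = 2×5119 + 1456
5119 = 3×1456 + 751
1456 = 1×751 + 705
751 = 1×705 + 46
705 = 15×46 + 15
46 = 3×15 + 1
15 = 15×1 + 0  (stop)
So 5119/11694 = [0; 2, 3, 1, 1, 15, 3, 15].

[0; 2, 3, 1, 1, 15, 3, 15]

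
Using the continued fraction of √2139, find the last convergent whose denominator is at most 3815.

68449/1480

√2139 = [46; 4, 92, …] (period length 2).
Convergents:
  p_0/q_0 = 46/1
  p_1/q_1 = 185/4
  p_2/q_2 = 17066/369
  p_3/q_3 = 68449/1480
  p_4/q_4 = 6314374/136529
q_3 = 1480 ≤ 3815 < 136529 = q_4, so the answer is 68449/1480.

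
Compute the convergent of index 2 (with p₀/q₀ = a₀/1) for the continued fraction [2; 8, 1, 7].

19/9

Using pₖ = aₖpₖ₋₁ + pₖ₋₂, qₖ = aₖqₖ₋₁ + qₖ₋₂ (with p₋₁=1, p₋₂=0, q₋₁=0, q₋₂=1):
  k=0: a=2, p=2, q=1
  k=1: a=8, p=17, q=8
  k=2: a=1, p=19, q=9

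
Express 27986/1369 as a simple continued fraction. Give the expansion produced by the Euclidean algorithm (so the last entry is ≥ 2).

[20; 2, 3, 1, 6, 7, 3]

27986 = 20×1369 + 606
1369 = 2×606 + 157
606 = 3×157 + 135
157 = 1×135 + 22
135 = 6×22 + 3
22 = 7×3 + 1
3 = 3×1 + 0  (stop)
So 27986/1369 = [20; 2, 3, 1, 6, 7, 3].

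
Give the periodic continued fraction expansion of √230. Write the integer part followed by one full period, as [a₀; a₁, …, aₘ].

a₀ = ⌊√230⌋ = 15.

[15; 6, 30]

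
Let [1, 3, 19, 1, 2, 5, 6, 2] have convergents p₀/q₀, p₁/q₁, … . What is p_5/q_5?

1276/961

Using pₖ = aₖpₖ₋₁ + pₖ₋₂, qₖ = aₖqₖ₋₁ + qₖ₋₂ (with p₋₁=1, p₋₂=0, q₋₁=0, q₋₂=1):
  k=0: a=1, p=1, q=1
  k=1: a=3, p=4, q=3
  k=2: a=19, p=77, q=58
  k=3: a=1, p=81, q=61
  k=4: a=2, p=239, q=180
  k=5: a=5, p=1276, q=961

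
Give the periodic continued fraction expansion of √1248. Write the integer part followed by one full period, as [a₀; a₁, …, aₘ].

a₀ = ⌊√1248⌋ = 35.
With m₀=0, d₀=1 and mₖ₊₁ = dₖaₖ − mₖ, dₖ₊₁ = (n − mₖ₊₁²)/dₖ, aₖ₊₁ = ⌊(a₀+mₖ₊₁)/dₖ₊₁⌋:
  k=1: m=35, d=23, a=3
  k=2: m=34, d=4, a=17
  k=3: m=34, d=23, a=3
  k=4: m=35, d=1, a=70
d=1 and a=2a₀=70 at k=4, so the next step gives (m, d) = (35, 23) again — its k=1 value — and the period has length 4.

[35; 3, 17, 3, 70]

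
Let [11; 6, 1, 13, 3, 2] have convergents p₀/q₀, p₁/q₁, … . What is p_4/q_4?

3321/298

Using pₖ = aₖpₖ₋₁ + pₖ₋₂, qₖ = aₖqₖ₋₁ + qₖ₋₂ (with p₋₁=1, p₋₂=0, q₋₁=0, q₋₂=1):
  k=0: a=11, p=11, q=1
  k=1: a=6, p=67, q=6
  k=2: a=1, p=78, q=7
  k=3: a=13, p=1081, q=97
  k=4: a=3, p=3321, q=298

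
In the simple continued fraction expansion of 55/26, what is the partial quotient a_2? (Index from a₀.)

1

55 = 2·26 + 3   →  a_0 = 2
26 = 8·3 + 2   →  a_1 = 8
3 = 1·2 + 1   →  a_2 = 1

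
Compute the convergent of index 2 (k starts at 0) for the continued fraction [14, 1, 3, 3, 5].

Using pₖ = aₖpₖ₋₁ + pₖ₋₂, qₖ = aₖqₖ₋₁ + qₖ₋₂ (with p₋₁=1, p₋₂=0, q₋₁=0, q₋₂=1):
  k=0: a=14, p=14, q=1
  k=1: a=1, p=15, q=1
  k=2: a=3, p=59, q=4

59/4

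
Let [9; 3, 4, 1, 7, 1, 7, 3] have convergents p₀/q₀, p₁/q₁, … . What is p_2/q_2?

121/13

Using pₖ = aₖpₖ₋₁ + pₖ₋₂, qₖ = aₖqₖ₋₁ + qₖ₋₂ (with p₋₁=1, p₋₂=0, q₋₁=0, q₋₂=1):
  k=0: a=9, p=9, q=1
  k=1: a=3, p=28, q=3
  k=2: a=4, p=121, q=13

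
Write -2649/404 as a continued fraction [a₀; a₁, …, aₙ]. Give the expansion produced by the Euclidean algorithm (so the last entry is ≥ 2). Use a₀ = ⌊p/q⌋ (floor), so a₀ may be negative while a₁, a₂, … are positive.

[-7; 2, 3, 1, 8, 5]

-2649 = -7×404 + 179
404 = 2×179 + 46
179 = 3×46 + 41
46 = 1×41 + 5
41 = 8×5 + 1
5 = 5×1 + 0  (stop)
So -2649/404 = [-7; 2, 3, 1, 8, 5].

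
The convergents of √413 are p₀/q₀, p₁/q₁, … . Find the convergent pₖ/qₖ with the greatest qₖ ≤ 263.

√413 = [20; 3, 9, 1, 4, 1, 9, 3, 40, …] (period length 8).
Convergents:
  p_0/q_0 = 20/1
  p_1/q_1 = 61/3
  p_2/q_2 = 569/28
  p_3/q_3 = 630/31
  p_4/q_4 = 3089/152
  p_5/q_5 = 3719/183
  p_6/q_6 = 36560/1799
q_5 = 183 ≤ 263 < 1799 = q_6, so the answer is 3719/183.

3719/183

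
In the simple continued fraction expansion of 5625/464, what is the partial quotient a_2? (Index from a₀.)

5625 = 12·464 + 57   →  a_0 = 12
464 = 8·57 + 8   →  a_1 = 8
57 = 7·8 + 1   →  a_2 = 7

7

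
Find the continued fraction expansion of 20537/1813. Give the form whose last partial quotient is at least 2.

20537 = 11*1813 + 594
1813 = 3*594 + 31
594 = 19*31 + 5
31 = 6*5 + 1
5 = 5*1 + 0  (stop)
So 20537/1813 = [11; 3, 19, 6, 5].

[11; 3, 19, 6, 5]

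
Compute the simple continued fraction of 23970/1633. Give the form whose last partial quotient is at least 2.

[14; 1, 2, 9, 19, 3]

23970 = 14×1633 + 1108
1633 = 1×1108 + 525
1108 = 2×525 + 58
525 = 9×58 + 3
58 = 19×3 + 1
3 = 3×1 + 0  (stop)
So 23970/1633 = [14; 1, 2, 9, 19, 3].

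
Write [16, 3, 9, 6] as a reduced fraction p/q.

Fold from the inside: start with 6/1.
  9 + 1/6 = 55/6
  3 + 6/55 = 171/55
  16 + 55/171 = 2791/171

2791/171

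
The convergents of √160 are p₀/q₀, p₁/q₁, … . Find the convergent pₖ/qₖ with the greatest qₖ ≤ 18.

√160 = [12; 1, 1, 1, 5, 1, 1, 1, 24, …] (period length 8).
Convergents:
  p_0/q_0 = 12/1
  p_1/q_1 = 13/1
  p_2/q_2 = 25/2
  p_3/q_3 = 38/3
  p_4/q_4 = 215/17
  p_5/q_5 = 253/20
q_4 = 17 ≤ 18 < 20 = q_5, so the answer is 215/17.

215/17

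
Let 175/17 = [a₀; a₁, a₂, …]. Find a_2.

175 = 10·17 + 5   →  a_0 = 10
17 = 3·5 + 2   →  a_1 = 3
5 = 2·2 + 1   →  a_2 = 2

2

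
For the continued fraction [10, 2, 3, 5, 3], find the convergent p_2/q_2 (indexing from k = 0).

Using pₖ = aₖpₖ₋₁ + pₖ₋₂, qₖ = aₖqₖ₋₁ + qₖ₋₂ (with p₋₁=1, p₋₂=0, q₋₁=0, q₋₂=1):
  k=0: a=10, p=10, q=1
  k=1: a=2, p=21, q=2
  k=2: a=3, p=73, q=7

73/7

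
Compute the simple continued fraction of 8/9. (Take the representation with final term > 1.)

[0; 1, 8]

8 = 0*9 + 8
9 = 1*8 + 1
8 = 8*1 + 0  (stop)
So 8/9 = [0; 1, 8].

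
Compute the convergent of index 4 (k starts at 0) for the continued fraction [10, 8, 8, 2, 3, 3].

4849/479

Using pₖ = aₖpₖ₋₁ + pₖ₋₂, qₖ = aₖqₖ₋₁ + qₖ₋₂ (with p₋₁=1, p₋₂=0, q₋₁=0, q₋₂=1):
  k=0: a=10, p=10, q=1
  k=1: a=8, p=81, q=8
  k=2: a=8, p=658, q=65
  k=3: a=2, p=1397, q=138
  k=4: a=3, p=4849, q=479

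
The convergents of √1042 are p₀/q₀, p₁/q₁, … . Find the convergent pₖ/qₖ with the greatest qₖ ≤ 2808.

51874/1607

√1042 = [32; 3, 1, 1, 3, 64, …] (period length 5).
Convergents:
  p_0/q_0 = 32/1
  p_1/q_1 = 97/3
  p_2/q_2 = 129/4
  p_3/q_3 = 226/7
  p_4/q_4 = 807/25
  p_5/q_5 = 51874/1607
  p_6/q_6 = 156429/4846
q_5 = 1607 ≤ 2808 < 4846 = q_6, so the answer is 51874/1607.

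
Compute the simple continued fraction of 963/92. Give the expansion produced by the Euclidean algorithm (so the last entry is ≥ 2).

[10; 2, 7, 6]

963 = 10×92 + 43
92 = 2×43 + 6
43 = 7×6 + 1
6 = 6×1 + 0  (stop)
So 963/92 = [10; 2, 7, 6].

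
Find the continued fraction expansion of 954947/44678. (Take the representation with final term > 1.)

954947 = 21×44678 + 16709
44678 = 2×16709 + 11260
16709 = 1×11260 + 5449
11260 = 2×5449 + 362
5449 = 15×362 + 19
362 = 19×19 + 1
19 = 19×1 + 0  (stop)
So 954947/44678 = [21; 2, 1, 2, 15, 19, 19].

[21; 2, 1, 2, 15, 19, 19]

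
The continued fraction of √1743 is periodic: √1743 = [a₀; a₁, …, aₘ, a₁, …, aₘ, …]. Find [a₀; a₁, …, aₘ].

[41; 1, 2, 1, 82]

a₀ = ⌊√1743⌋ = 41.
With m₀=0, d₀=1 and mₖ₊₁ = dₖaₖ − mₖ, dₖ₊₁ = (n − mₖ₊₁²)/dₖ, aₖ₊₁ = ⌊(a₀+mₖ₊₁)/dₖ₊₁⌋:
  k=1: m=41, d=62, a=1
  k=2: m=21, d=21, a=2
  k=3: m=21, d=62, a=1
  k=4: m=41, d=1, a=82
d=1 and a=2a₀=82 at k=4, so the next step gives (m, d) = (41, 62) again — its k=1 value — and the period has length 4.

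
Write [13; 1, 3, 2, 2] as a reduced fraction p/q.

303/22

Fold from the inside: start with 2/1.
  2 + 1/2 = 5/2
  3 + 2/5 = 17/5
  1 + 5/17 = 22/17
  13 + 17/22 = 303/22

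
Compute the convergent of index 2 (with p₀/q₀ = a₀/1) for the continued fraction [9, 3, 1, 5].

37/4

Using pₖ = aₖpₖ₋₁ + pₖ₋₂, qₖ = aₖqₖ₋₁ + qₖ₋₂ (with p₋₁=1, p₋₂=0, q₋₁=0, q₋₂=1):
  k=0: a=9, p=9, q=1
  k=1: a=3, p=28, q=3
  k=2: a=1, p=37, q=4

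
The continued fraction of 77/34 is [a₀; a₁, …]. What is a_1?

77 = 2·34 + 9   →  a_0 = 2
34 = 3·9 + 7   →  a_1 = 3

3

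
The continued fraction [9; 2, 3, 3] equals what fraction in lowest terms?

217/23

Fold from the inside: start with 3/1.
  3 + 1/3 = 10/3
  2 + 3/10 = 23/10
  9 + 10/23 = 217/23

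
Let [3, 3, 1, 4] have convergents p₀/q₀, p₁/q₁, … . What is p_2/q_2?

Using pₖ = aₖpₖ₋₁ + pₖ₋₂, qₖ = aₖqₖ₋₁ + qₖ₋₂ (with p₋₁=1, p₋₂=0, q₋₁=0, q₋₂=1):
  k=0: a=3, p=3, q=1
  k=1: a=3, p=10, q=3
  k=2: a=1, p=13, q=4

13/4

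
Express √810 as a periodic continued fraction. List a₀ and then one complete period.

[28; 2, 5, 1, 4, 1, 5, 2, 56]

a₀ = ⌊√810⌋ = 28.
With m₀=0, d₀=1 and mₖ₊₁ = dₖaₖ − mₖ, dₖ₊₁ = (n − mₖ₊₁²)/dₖ, aₖ₊₁ = ⌊(a₀+mₖ₊₁)/dₖ₊₁⌋:
  k=1: m=28, d=26, a=2
  k=2: m=24, d=9, a=5
  k=3: m=21, d=41, a=1
  k=4: m=20, d=10, a=4
  k=5: m=20, d=41, a=1
  k=6: m=21, d=9, a=5
  k=7: m=24, d=26, a=2
  k=8: m=28, d=1, a=56
d=1 and a=2a₀=56 at k=8, so the next step gives (m, d) = (28, 26) again — its k=1 value — and the period has length 8.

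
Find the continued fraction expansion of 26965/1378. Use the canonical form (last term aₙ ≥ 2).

[19; 1, 1, 3, 6, 15, 2]

26965 = 19*1378 + 783
1378 = 1*783 + 595
783 = 1*595 + 188
595 = 3*188 + 31
188 = 6*31 + 2
31 = 15*2 + 1
2 = 2*1 + 0  (stop)
So 26965/1378 = [19; 1, 1, 3, 6, 15, 2].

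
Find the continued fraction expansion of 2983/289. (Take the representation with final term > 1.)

2983 = 10·289 + 93
289 = 3·93 + 10
93 = 9·10 + 3
10 = 3·3 + 1
3 = 3·1 + 0  (stop)
So 2983/289 = [10; 3, 9, 3, 3].

[10; 3, 9, 3, 3]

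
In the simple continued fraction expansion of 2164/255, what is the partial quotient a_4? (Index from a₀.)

2

2164 = 8·255 + 124   →  a_0 = 8
255 = 2·124 + 7   →  a_1 = 2
124 = 17·7 + 5   →  a_2 = 17
7 = 1·5 + 2   →  a_3 = 1
5 = 2·2 + 1   →  a_4 = 2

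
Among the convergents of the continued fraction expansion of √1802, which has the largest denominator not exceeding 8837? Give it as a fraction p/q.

144245/3398

√1802 = [42; 2, 4, 2, 84, …] (period length 4).
Convergents:
  p_0/q_0 = 42/1
  p_1/q_1 = 85/2
  p_2/q_2 = 382/9
  p_3/q_3 = 849/20
  p_4/q_4 = 71698/1689
  p_5/q_5 = 144245/3398
  p_6/q_6 = 648678/15281
q_5 = 3398 ≤ 8837 < 15281 = q_6, so the answer is 144245/3398.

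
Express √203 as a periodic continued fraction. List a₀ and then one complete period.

[14; 4, 28]

a₀ = ⌊√203⌋ = 14.
With m₀=0, d₀=1 and mₖ₊₁ = dₖaₖ − mₖ, dₖ₊₁ = (n − mₖ₊₁²)/dₖ, aₖ₊₁ = ⌊(a₀+mₖ₊₁)/dₖ₊₁⌋:
  k=1: m=14, d=7, a=4
  k=2: m=14, d=1, a=28
d=1 and a=2a₀=28 at k=2, so the next step gives (m, d) = (14, 7) again — its k=1 value — and the period has length 2.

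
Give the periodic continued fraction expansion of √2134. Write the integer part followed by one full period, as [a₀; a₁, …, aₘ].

a₀ = ⌊√2134⌋ = 46.
With m₀=0, d₀=1 and mₖ₊₁ = dₖaₖ − mₖ, dₖ₊₁ = (n − mₖ₊₁²)/dₖ, aₖ₊₁ = ⌊(a₀+mₖ₊₁)/dₖ₊₁⌋:
  k=1: m=46, d=18, a=5
  k=2: m=44, d=11, a=8
  k=3: m=44, d=18, a=5
  k=4: m=46, d=1, a=92
d=1 and a=2a₀=92 at k=4, so the next step gives (m, d) = (46, 18) again — its k=1 value — and the period has length 4.

[46; 5, 8, 5, 92]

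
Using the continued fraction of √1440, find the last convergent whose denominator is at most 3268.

54758/1443

√1440 = [37; 1, 17, 1, 74, …] (period length 4).
Convergents:
  p_0/q_0 = 37/1
  p_1/q_1 = 38/1
  p_2/q_2 = 683/18
  p_3/q_3 = 721/19
  p_4/q_4 = 54037/1424
  p_5/q_5 = 54758/1443
  p_6/q_6 = 984923/25955
q_5 = 1443 ≤ 3268 < 25955 = q_6, so the answer is 54758/1443.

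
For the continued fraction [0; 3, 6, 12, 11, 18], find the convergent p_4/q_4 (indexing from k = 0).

Using pₖ = aₖpₖ₋₁ + pₖ₋₂, qₖ = aₖqₖ₋₁ + qₖ₋₂ (with p₋₁=1, p₋₂=0, q₋₁=0, q₋₂=1):
  k=0: a=0, p=0, q=1
  k=1: a=3, p=1, q=3
  k=2: a=6, p=6, q=19
  k=3: a=12, p=73, q=231
  k=4: a=11, p=809, q=2560

809/2560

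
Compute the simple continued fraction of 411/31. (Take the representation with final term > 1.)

411 = 13×31 + 8
31 = 3×8 + 7
8 = 1×7 + 1
7 = 7×1 + 0  (stop)
So 411/31 = [13; 3, 1, 7].

[13; 3, 1, 7]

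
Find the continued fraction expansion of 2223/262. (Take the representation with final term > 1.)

[8; 2, 15, 1, 7]

2223 = 8·262 + 127
262 = 2·127 + 8
127 = 15·8 + 7
8 = 1·7 + 1
7 = 7·1 + 0  (stop)
So 2223/262 = [8; 2, 15, 1, 7].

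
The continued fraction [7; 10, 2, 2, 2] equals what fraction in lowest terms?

Fold from the inside: start with 2/1.
  2 + 1/2 = 5/2
  2 + 2/5 = 12/5
  10 + 5/12 = 125/12
  7 + 12/125 = 887/125

887/125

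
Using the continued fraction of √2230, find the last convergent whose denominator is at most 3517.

72251/1530

√2230 = [47; 4, 2, 18, 2, 4, 94, …] (period length 6).
Convergents:
  p_0/q_0 = 47/1
  p_1/q_1 = 189/4
  p_2/q_2 = 425/9
  p_3/q_3 = 7839/166
  p_4/q_4 = 16103/341
  p_5/q_5 = 72251/1530
  p_6/q_6 = 6807697/144161
q_5 = 1530 ≤ 3517 < 144161 = q_6, so the answer is 72251/1530.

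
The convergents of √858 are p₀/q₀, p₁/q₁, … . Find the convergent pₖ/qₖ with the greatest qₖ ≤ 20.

205/7

√858 = [29; 3, 2, 3, 58, …] (period length 4).
Convergents:
  p_0/q_0 = 29/1
  p_1/q_1 = 88/3
  p_2/q_2 = 205/7
  p_3/q_3 = 703/24
q_2 = 7 ≤ 20 < 24 = q_3, so the answer is 205/7.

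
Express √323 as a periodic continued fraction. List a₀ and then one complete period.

a₀ = ⌊√323⌋ = 17.

[17; 1, 34]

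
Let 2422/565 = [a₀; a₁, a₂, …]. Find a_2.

2422 = 4·565 + 162   →  a_0 = 4
565 = 3·162 + 79   →  a_1 = 3
162 = 2·79 + 4   →  a_2 = 2

2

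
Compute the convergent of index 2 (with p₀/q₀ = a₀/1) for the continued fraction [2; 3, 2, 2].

16/7

Using pₖ = aₖpₖ₋₁ + pₖ₋₂, qₖ = aₖqₖ₋₁ + qₖ₋₂ (with p₋₁=1, p₋₂=0, q₋₁=0, q₋₂=1):
  k=0: a=2, p=2, q=1
  k=1: a=3, p=7, q=3
  k=2: a=2, p=16, q=7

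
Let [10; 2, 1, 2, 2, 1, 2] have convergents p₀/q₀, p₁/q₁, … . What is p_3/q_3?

Using pₖ = aₖpₖ₋₁ + pₖ₋₂, qₖ = aₖqₖ₋₁ + qₖ₋₂ (with p₋₁=1, p₋₂=0, q₋₁=0, q₋₂=1):
  k=0: a=10, p=10, q=1
  k=1: a=2, p=21, q=2
  k=2: a=1, p=31, q=3
  k=3: a=2, p=83, q=8

83/8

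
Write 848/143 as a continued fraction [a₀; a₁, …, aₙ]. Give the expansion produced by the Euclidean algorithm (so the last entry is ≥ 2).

[5; 1, 13, 3, 3]

848 = 5·143 + 133
143 = 1·133 + 10
133 = 13·10 + 3
10 = 3·3 + 1
3 = 3·1 + 0  (stop)
So 848/143 = [5; 1, 13, 3, 3].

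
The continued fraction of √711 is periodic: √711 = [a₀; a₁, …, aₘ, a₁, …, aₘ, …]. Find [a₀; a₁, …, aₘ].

[26; 1, 1, 1, 52]

a₀ = ⌊√711⌋ = 26.
With m₀=0, d₀=1 and mₖ₊₁ = dₖaₖ − mₖ, dₖ₊₁ = (n − mₖ₊₁²)/dₖ, aₖ₊₁ = ⌊(a₀+mₖ₊₁)/dₖ₊₁⌋:
  k=1: m=26, d=35, a=1
  k=2: m=9, d=18, a=1
  k=3: m=9, d=35, a=1
  k=4: m=26, d=1, a=52
d=1 and a=2a₀=52 at k=4, so the next step gives (m, d) = (26, 35) again — its k=1 value — and the period has length 4.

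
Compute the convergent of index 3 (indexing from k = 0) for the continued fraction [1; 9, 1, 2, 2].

Using pₖ = aₖpₖ₋₁ + pₖ₋₂, qₖ = aₖqₖ₋₁ + qₖ₋₂ (with p₋₁=1, p₋₂=0, q₋₁=0, q₋₂=1):
  k=0: a=1, p=1, q=1
  k=1: a=9, p=10, q=9
  k=2: a=1, p=11, q=10
  k=3: a=2, p=32, q=29

32/29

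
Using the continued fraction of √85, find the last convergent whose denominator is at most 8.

46/5

√85 = [9; 4, 1, 1, 4, 18, …] (period length 5).
Convergents:
  p_0/q_0 = 9/1
  p_1/q_1 = 37/4
  p_2/q_2 = 46/5
  p_3/q_3 = 83/9
q_2 = 5 ≤ 8 < 9 = q_3, so the answer is 46/5.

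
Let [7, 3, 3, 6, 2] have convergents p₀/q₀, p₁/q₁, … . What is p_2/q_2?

73/10

Using pₖ = aₖpₖ₋₁ + pₖ₋₂, qₖ = aₖqₖ₋₁ + qₖ₋₂ (with p₋₁=1, p₋₂=0, q₋₁=0, q₋₂=1):
  k=0: a=7, p=7, q=1
  k=1: a=3, p=22, q=3
  k=2: a=3, p=73, q=10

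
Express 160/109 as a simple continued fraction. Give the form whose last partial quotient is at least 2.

[1; 2, 7, 3, 2]

160 = 1×109 + 51
109 = 2×51 + 7
51 = 7×7 + 2
7 = 3×2 + 1
2 = 2×1 + 0  (stop)
So 160/109 = [1; 2, 7, 3, 2].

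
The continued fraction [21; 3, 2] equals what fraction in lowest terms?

Fold from the inside: start with 2/1.
  3 + 1/2 = 7/2
  21 + 2/7 = 149/7

149/7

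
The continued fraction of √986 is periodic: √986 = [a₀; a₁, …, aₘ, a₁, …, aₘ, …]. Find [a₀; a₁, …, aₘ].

a₀ = ⌊√986⌋ = 31.
With m₀=0, d₀=1 and mₖ₊₁ = dₖaₖ − mₖ, dₖ₊₁ = (n − mₖ₊₁²)/dₖ, aₖ₊₁ = ⌊(a₀+mₖ₊₁)/dₖ₊₁⌋:
  k=1: m=31, d=25, a=2
  k=2: m=19, d=25, a=2
  k=3: m=31, d=1, a=62
d=1 and a=2a₀=62 at k=3, so the next step gives (m, d) = (31, 25) again — its k=1 value — and the period has length 3.

[31; 2, 2, 62]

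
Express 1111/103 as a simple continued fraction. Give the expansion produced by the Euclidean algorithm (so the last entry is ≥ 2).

[10; 1, 3, 1, 2, 7]

1111 = 10·103 + 81
103 = 1·81 + 22
81 = 3·22 + 15
22 = 1·15 + 7
15 = 2·7 + 1
7 = 7·1 + 0  (stop)
So 1111/103 = [10; 1, 3, 1, 2, 7].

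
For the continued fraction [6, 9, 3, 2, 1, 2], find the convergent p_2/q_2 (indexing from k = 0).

Using pₖ = aₖpₖ₋₁ + pₖ₋₂, qₖ = aₖqₖ₋₁ + qₖ₋₂ (with p₋₁=1, p₋₂=0, q₋₁=0, q₋₂=1):
  k=0: a=6, p=6, q=1
  k=1: a=9, p=55, q=9
  k=2: a=3, p=171, q=28

171/28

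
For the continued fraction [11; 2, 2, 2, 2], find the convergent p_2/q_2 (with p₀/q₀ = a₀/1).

Using pₖ = aₖpₖ₋₁ + pₖ₋₂, qₖ = aₖqₖ₋₁ + qₖ₋₂ (with p₋₁=1, p₋₂=0, q₋₁=0, q₋₂=1):
  k=0: a=11, p=11, q=1
  k=1: a=2, p=23, q=2
  k=2: a=2, p=57, q=5

57/5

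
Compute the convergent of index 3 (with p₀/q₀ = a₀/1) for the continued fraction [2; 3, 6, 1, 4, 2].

Using pₖ = aₖpₖ₋₁ + pₖ₋₂, qₖ = aₖqₖ₋₁ + qₖ₋₂ (with p₋₁=1, p₋₂=0, q₋₁=0, q₋₂=1):
  k=0: a=2, p=2, q=1
  k=1: a=3, p=7, q=3
  k=2: a=6, p=44, q=19
  k=3: a=1, p=51, q=22

51/22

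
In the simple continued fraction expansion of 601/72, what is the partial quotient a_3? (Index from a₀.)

601 = 8·72 + 25   →  a_0 = 8
72 = 2·25 + 22   →  a_1 = 2
25 = 1·22 + 3   →  a_2 = 1
22 = 7·3 + 1   →  a_3 = 7

7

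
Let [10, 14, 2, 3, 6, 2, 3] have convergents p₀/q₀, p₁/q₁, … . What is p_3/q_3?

1017/101

Using pₖ = aₖpₖ₋₁ + pₖ₋₂, qₖ = aₖqₖ₋₁ + qₖ₋₂ (with p₋₁=1, p₋₂=0, q₋₁=0, q₋₂=1):
  k=0: a=10, p=10, q=1
  k=1: a=14, p=141, q=14
  k=2: a=2, p=292, q=29
  k=3: a=3, p=1017, q=101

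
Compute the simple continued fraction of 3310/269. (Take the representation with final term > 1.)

3310 = 12*269 + 82
269 = 3*82 + 23
82 = 3*23 + 13
23 = 1*13 + 10
13 = 1*10 + 3
10 = 3*3 + 1
3 = 3*1 + 0  (stop)
So 3310/269 = [12; 3, 3, 1, 1, 3, 3].

[12; 3, 3, 1, 1, 3, 3]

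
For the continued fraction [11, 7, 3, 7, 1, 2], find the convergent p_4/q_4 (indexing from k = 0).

2038/183

Using pₖ = aₖpₖ₋₁ + pₖ₋₂, qₖ = aₖqₖ₋₁ + qₖ₋₂ (with p₋₁=1, p₋₂=0, q₋₁=0, q₋₂=1):
  k=0: a=11, p=11, q=1
  k=1: a=7, p=78, q=7
  k=2: a=3, p=245, q=22
  k=3: a=7, p=1793, q=161
  k=4: a=1, p=2038, q=183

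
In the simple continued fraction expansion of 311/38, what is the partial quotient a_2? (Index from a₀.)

311 = 8·38 + 7   →  a_0 = 8
38 = 5·7 + 3   →  a_1 = 5
7 = 2·3 + 1   →  a_2 = 2

2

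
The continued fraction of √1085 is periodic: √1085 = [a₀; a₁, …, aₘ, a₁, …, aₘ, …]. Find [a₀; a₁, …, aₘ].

[32; 1, 15, 2, 15, 1, 64]

a₀ = ⌊√1085⌋ = 32.
With m₀=0, d₀=1 and mₖ₊₁ = dₖaₖ − mₖ, dₖ₊₁ = (n − mₖ₊₁²)/dₖ, aₖ₊₁ = ⌊(a₀+mₖ₊₁)/dₖ₊₁⌋:
  k=1: m=32, d=61, a=1
  k=2: m=29, d=4, a=15
  k=3: m=31, d=31, a=2
  k=4: m=31, d=4, a=15
  k=5: m=29, d=61, a=1
  k=6: m=32, d=1, a=64
d=1 and a=2a₀=64 at k=6, so the next step gives (m, d) = (32, 61) again — its k=1 value — and the period has length 6.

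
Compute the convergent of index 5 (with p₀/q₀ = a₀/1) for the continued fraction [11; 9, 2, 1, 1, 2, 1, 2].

1355/122

Using pₖ = aₖpₖ₋₁ + pₖ₋₂, qₖ = aₖqₖ₋₁ + qₖ₋₂ (with p₋₁=1, p₋₂=0, q₋₁=0, q₋₂=1):
  k=0: a=11, p=11, q=1
  k=1: a=9, p=100, q=9
  k=2: a=2, p=211, q=19
  k=3: a=1, p=311, q=28
  k=4: a=1, p=522, q=47
  k=5: a=2, p=1355, q=122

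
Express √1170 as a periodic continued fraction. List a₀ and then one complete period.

[34; 4, 1, 6, 1, 4, 68]

a₀ = ⌊√1170⌋ = 34.
With m₀=0, d₀=1 and mₖ₊₁ = dₖaₖ − mₖ, dₖ₊₁ = (n − mₖ₊₁²)/dₖ, aₖ₊₁ = ⌊(a₀+mₖ₊₁)/dₖ₊₁⌋:
  k=1: m=34, d=14, a=4
  k=2: m=22, d=49, a=1
  k=3: m=27, d=9, a=6
  k=4: m=27, d=49, a=1
  k=5: m=22, d=14, a=4
  k=6: m=34, d=1, a=68
d=1 and a=2a₀=68 at k=6, so the next step gives (m, d) = (34, 14) again — its k=1 value — and the period has length 6.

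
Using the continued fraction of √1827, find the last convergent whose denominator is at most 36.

1496/35

√1827 = [42; 1, 2, 1, 8, 1, 2, 1, 84, …] (period length 8).
Convergents:
  p_0/q_0 = 42/1
  p_1/q_1 = 43/1
  p_2/q_2 = 128/3
  p_3/q_3 = 171/4
  p_4/q_4 = 1496/35
  p_5/q_5 = 1667/39
q_4 = 35 ≤ 36 < 39 = q_5, so the answer is 1496/35.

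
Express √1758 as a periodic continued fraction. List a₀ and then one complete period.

[41; 1, 12, 1, 82]

a₀ = ⌊√1758⌋ = 41.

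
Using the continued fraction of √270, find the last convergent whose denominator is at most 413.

√270 = [16; 2, 3, 6, 3, 2, 32, …] (period length 6).
Convergents:
  p_0/q_0 = 16/1
  p_1/q_1 = 33/2
  p_2/q_2 = 115/7
  p_3/q_3 = 723/44
  p_4/q_4 = 2284/139
  p_5/q_5 = 5291/322
  p_6/q_6 = 171596/10443
q_5 = 322 ≤ 413 < 10443 = q_6, so the answer is 5291/322.

5291/322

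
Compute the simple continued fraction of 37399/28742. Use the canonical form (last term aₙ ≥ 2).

37399 = 1·28742 + 8657
28742 = 3·8657 + 2771
8657 = 3·2771 + 344
2771 = 8·344 + 19
344 = 18·19 + 2
19 = 9·2 + 1
2 = 2·1 + 0  (stop)
So 37399/28742 = [1; 3, 3, 8, 18, 9, 2].

[1; 3, 3, 8, 18, 9, 2]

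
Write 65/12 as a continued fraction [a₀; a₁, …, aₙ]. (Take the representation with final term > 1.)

65 = 5×12 + 5
12 = 2×5 + 2
5 = 2×2 + 1
2 = 2×1 + 0  (stop)
So 65/12 = [5; 2, 2, 2].

[5; 2, 2, 2]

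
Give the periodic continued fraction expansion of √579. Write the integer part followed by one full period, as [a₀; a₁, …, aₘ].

[24; 16, 48]

a₀ = ⌊√579⌋ = 24.
With m₀=0, d₀=1 and mₖ₊₁ = dₖaₖ − mₖ, dₖ₊₁ = (n − mₖ₊₁²)/dₖ, aₖ₊₁ = ⌊(a₀+mₖ₊₁)/dₖ₊₁⌋:
  k=1: m=24, d=3, a=16
  k=2: m=24, d=1, a=48
d=1 and a=2a₀=48 at k=2, so the next step gives (m, d) = (24, 3) again — its k=1 value — and the period has length 2.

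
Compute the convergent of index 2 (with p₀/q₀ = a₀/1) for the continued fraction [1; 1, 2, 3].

Using pₖ = aₖpₖ₋₁ + pₖ₋₂, qₖ = aₖqₖ₋₁ + qₖ₋₂ (with p₋₁=1, p₋₂=0, q₋₁=0, q₋₂=1):
  k=0: a=1, p=1, q=1
  k=1: a=1, p=2, q=1
  k=2: a=2, p=5, q=3

5/3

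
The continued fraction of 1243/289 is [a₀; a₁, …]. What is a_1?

1243 = 4·289 + 87   →  a_0 = 4
289 = 3·87 + 28   →  a_1 = 3

3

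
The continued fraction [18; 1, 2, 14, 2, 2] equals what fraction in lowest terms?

4127/221

Fold from the inside: start with 2/1.
  2 + 1/2 = 5/2
  14 + 2/5 = 72/5
  2 + 5/72 = 149/72
  1 + 72/149 = 221/149
  18 + 149/221 = 4127/221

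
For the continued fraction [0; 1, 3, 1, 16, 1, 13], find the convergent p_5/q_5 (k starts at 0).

71/89

Using pₖ = aₖpₖ₋₁ + pₖ₋₂, qₖ = aₖqₖ₋₁ + qₖ₋₂ (with p₋₁=1, p₋₂=0, q₋₁=0, q₋₂=1):
  k=0: a=0, p=0, q=1
  k=1: a=1, p=1, q=1
  k=2: a=3, p=3, q=4
  k=3: a=1, p=4, q=5
  k=4: a=16, p=67, q=84
  k=5: a=1, p=71, q=89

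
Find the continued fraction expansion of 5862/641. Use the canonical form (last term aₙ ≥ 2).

5862 = 9×641 + 93
641 = 6×93 + 83
93 = 1×83 + 10
83 = 8×10 + 3
10 = 3×3 + 1
3 = 3×1 + 0  (stop)
So 5862/641 = [9; 6, 1, 8, 3, 3].

[9; 6, 1, 8, 3, 3]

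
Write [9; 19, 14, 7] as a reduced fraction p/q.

17091/1888

Fold from the inside: start with 7/1.
  14 + 1/7 = 99/7
  19 + 7/99 = 1888/99
  9 + 99/1888 = 17091/1888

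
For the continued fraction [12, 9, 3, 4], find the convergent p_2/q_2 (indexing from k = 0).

Using pₖ = aₖpₖ₋₁ + pₖ₋₂, qₖ = aₖqₖ₋₁ + qₖ₋₂ (with p₋₁=1, p₋₂=0, q₋₁=0, q₋₂=1):
  k=0: a=12, p=12, q=1
  k=1: a=9, p=109, q=9
  k=2: a=3, p=339, q=28

339/28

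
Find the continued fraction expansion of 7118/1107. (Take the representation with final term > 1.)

[6; 2, 3, 14, 11]

7118 = 6×1107 + 476
1107 = 2×476 + 155
476 = 3×155 + 11
155 = 14×11 + 1
11 = 11×1 + 0  (stop)
So 7118/1107 = [6; 2, 3, 14, 11].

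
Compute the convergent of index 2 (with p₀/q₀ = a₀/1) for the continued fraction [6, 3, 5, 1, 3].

Using pₖ = aₖpₖ₋₁ + pₖ₋₂, qₖ = aₖqₖ₋₁ + qₖ₋₂ (with p₋₁=1, p₋₂=0, q₋₁=0, q₋₂=1):
  k=0: a=6, p=6, q=1
  k=1: a=3, p=19, q=3
  k=2: a=5, p=101, q=16

101/16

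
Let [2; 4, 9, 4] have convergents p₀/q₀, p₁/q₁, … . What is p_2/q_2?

Using pₖ = aₖpₖ₋₁ + pₖ₋₂, qₖ = aₖqₖ₋₁ + qₖ₋₂ (with p₋₁=1, p₋₂=0, q₋₁=0, q₋₂=1):
  k=0: a=2, p=2, q=1
  k=1: a=4, p=9, q=4
  k=2: a=9, p=83, q=37

83/37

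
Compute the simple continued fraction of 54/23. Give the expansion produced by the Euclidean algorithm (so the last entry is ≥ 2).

[2; 2, 1, 7]

54 = 2·23 + 8
23 = 2·8 + 7
8 = 1·7 + 1
7 = 7·1 + 0  (stop)
So 54/23 = [2; 2, 1, 7].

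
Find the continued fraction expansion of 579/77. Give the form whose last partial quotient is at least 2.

[7; 1, 1, 12, 3]

579 = 7·77 + 40
77 = 1·40 + 37
40 = 1·37 + 3
37 = 12·3 + 1
3 = 3·1 + 0  (stop)
So 579/77 = [7; 1, 1, 12, 3].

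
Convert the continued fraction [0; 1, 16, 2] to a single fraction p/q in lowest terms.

33/35

Using pₖ = aₖpₖ₋₁ + pₖ₋₂ and qₖ = aₖqₖ₋₁ + qₖ₋₂:
  k=0: a=0, p=0, q=1
  k=1: a=1, p=1, q=1
  k=2: a=16, p=16, q=17
  k=3: a=2, p=33, q=35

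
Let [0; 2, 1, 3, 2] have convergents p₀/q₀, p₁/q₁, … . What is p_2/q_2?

1/3

Using pₖ = aₖpₖ₋₁ + pₖ₋₂, qₖ = aₖqₖ₋₁ + qₖ₋₂ (with p₋₁=1, p₋₂=0, q₋₁=0, q₋₂=1):
  k=0: a=0, p=0, q=1
  k=1: a=2, p=1, q=2
  k=2: a=1, p=1, q=3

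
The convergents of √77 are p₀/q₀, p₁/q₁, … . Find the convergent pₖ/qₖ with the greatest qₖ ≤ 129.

√77 = [8; 1, 3, 2, 3, 1, 16, …] (period length 6).
Convergents:
  p_0/q_0 = 8/1
  p_1/q_1 = 9/1
  p_2/q_2 = 35/4
  p_3/q_3 = 79/9
  p_4/q_4 = 272/31
  p_5/q_5 = 351/40
  p_6/q_6 = 5888/671
q_5 = 40 ≤ 129 < 671 = q_6, so the answer is 351/40.

351/40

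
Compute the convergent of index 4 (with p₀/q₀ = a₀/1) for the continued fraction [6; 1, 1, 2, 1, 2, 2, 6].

Using pₖ = aₖpₖ₋₁ + pₖ₋₂, qₖ = aₖqₖ₋₁ + qₖ₋₂ (with p₋₁=1, p₋₂=0, q₋₁=0, q₋₂=1):
  k=0: a=6, p=6, q=1
  k=1: a=1, p=7, q=1
  k=2: a=1, p=13, q=2
  k=3: a=2, p=33, q=5
  k=4: a=1, p=46, q=7

46/7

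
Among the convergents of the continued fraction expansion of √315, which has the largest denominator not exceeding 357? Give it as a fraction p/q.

√315 = [17; 1, 2, 1, 34, …] (period length 4).
Convergents:
  p_0/q_0 = 17/1
  p_1/q_1 = 18/1
  p_2/q_2 = 53/3
  p_3/q_3 = 71/4
  p_4/q_4 = 2467/139
  p_5/q_5 = 2538/143
  p_6/q_6 = 7543/425
q_5 = 143 ≤ 357 < 425 = q_6, so the answer is 2538/143.

2538/143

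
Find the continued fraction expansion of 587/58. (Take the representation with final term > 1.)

587 = 10·58 + 7
58 = 8·7 + 2
7 = 3·2 + 1
2 = 2·1 + 0  (stop)
So 587/58 = [10; 8, 3, 2].

[10; 8, 3, 2]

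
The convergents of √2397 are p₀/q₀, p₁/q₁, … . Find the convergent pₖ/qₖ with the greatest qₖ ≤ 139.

√2397 = [48; 1, 23, 2, 23, 1, 96, …] (period length 6).
Convergents:
  p_0/q_0 = 48/1
  p_1/q_1 = 49/1
  p_2/q_2 = 1175/24
  p_3/q_3 = 2399/49
  p_4/q_4 = 56352/1151
q_3 = 49 ≤ 139 < 1151 = q_4, so the answer is 2399/49.

2399/49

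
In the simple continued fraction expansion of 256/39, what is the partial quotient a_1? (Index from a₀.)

1

256 = 6·39 + 22   →  a_0 = 6
39 = 1·22 + 17   →  a_1 = 1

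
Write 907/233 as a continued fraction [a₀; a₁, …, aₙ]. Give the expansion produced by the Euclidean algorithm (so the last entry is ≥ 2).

907 = 3·233 + 208
233 = 1·208 + 25
208 = 8·25 + 8
25 = 3·8 + 1
8 = 8·1 + 0  (stop)
So 907/233 = [3; 1, 8, 3, 8].

[3; 1, 8, 3, 8]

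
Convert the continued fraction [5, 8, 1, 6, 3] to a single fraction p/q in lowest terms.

Using pₖ = aₖpₖ₋₁ + pₖ₋₂ and qₖ = aₖqₖ₋₁ + qₖ₋₂:
  k=0: a=5, p=5, q=1
  k=1: a=8, p=41, q=8
  k=2: a=1, p=46, q=9
  k=3: a=6, p=317, q=62
  k=4: a=3, p=997, q=195

997/195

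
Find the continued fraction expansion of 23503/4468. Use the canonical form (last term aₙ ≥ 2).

23503 = 5·4468 + 1163
4468 = 3·1163 + 979
1163 = 1·979 + 184
979 = 5·184 + 59
184 = 3·59 + 7
59 = 8·7 + 3
7 = 2·3 + 1
3 = 3·1 + 0  (stop)
So 23503/4468 = [5; 3, 1, 5, 3, 8, 2, 3].

[5; 3, 1, 5, 3, 8, 2, 3]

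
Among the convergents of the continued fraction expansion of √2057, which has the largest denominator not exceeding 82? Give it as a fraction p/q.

√2057 = [45; 2, 1, 4, 1, 2, 90, …] (period length 6).
Convergents:
  p_0/q_0 = 45/1
  p_1/q_1 = 91/2
  p_2/q_2 = 136/3
  p_3/q_3 = 635/14
  p_4/q_4 = 771/17
  p_5/q_5 = 2177/48
  p_6/q_6 = 196701/4337
q_5 = 48 ≤ 82 < 4337 = q_6, so the answer is 2177/48.

2177/48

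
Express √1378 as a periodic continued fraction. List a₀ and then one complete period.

a₀ = ⌊√1378⌋ = 37.

[37; 8, 4, 4, 8, 74]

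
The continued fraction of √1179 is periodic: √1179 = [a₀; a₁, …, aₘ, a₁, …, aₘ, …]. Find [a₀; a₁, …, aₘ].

a₀ = ⌊√1179⌋ = 34.
With m₀=0, d₀=1 and mₖ₊₁ = dₖaₖ − mₖ, dₖ₊₁ = (n − mₖ₊₁²)/dₖ, aₖ₊₁ = ⌊(a₀+mₖ₊₁)/dₖ₊₁⌋:
  k=1: m=34, d=23, a=2
  k=2: m=12, d=45, a=1
  k=3: m=33, d=2, a=33
  k=4: m=33, d=45, a=1
  k=5: m=12, d=23, a=2
  k=6: m=34, d=1, a=68
d=1 and a=2a₀=68 at k=6, so the next step gives (m, d) = (34, 23) again — its k=1 value — and the period has length 6.

[34; 2, 1, 33, 1, 2, 68]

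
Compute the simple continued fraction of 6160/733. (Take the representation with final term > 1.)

[8; 2, 2, 10, 14]

6160 = 8*733 + 296
733 = 2*296 + 141
296 = 2*141 + 14
141 = 10*14 + 1
14 = 14*1 + 0  (stop)
So 6160/733 = [8; 2, 2, 10, 14].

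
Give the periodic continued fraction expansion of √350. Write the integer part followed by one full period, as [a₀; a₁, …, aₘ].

a₀ = ⌊√350⌋ = 18.
With m₀=0, d₀=1 and mₖ₊₁ = dₖaₖ − mₖ, dₖ₊₁ = (n − mₖ₊₁²)/dₖ, aₖ₊₁ = ⌊(a₀+mₖ₊₁)/dₖ₊₁⌋:
  k=1: m=18, d=26, a=1
  k=2: m=8, d=11, a=2
  k=3: m=14, d=14, a=2
  k=4: m=14, d=11, a=2
  k=5: m=8, d=26, a=1
  k=6: m=18, d=1, a=36
d=1 and a=2a₀=36 at k=6, so the next step gives (m, d) = (18, 26) again — its k=1 value — and the period has length 6.

[18; 1, 2, 2, 2, 1, 36]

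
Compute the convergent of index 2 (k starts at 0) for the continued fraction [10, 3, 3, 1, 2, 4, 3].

103/10

Using pₖ = aₖpₖ₋₁ + pₖ₋₂, qₖ = aₖqₖ₋₁ + qₖ₋₂ (with p₋₁=1, p₋₂=0, q₋₁=0, q₋₂=1):
  k=0: a=10, p=10, q=1
  k=1: a=3, p=31, q=3
  k=2: a=3, p=103, q=10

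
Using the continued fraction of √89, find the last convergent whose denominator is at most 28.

217/23

√89 = [9; 2, 3, 3, 2, 18, …] (period length 5).
Convergents:
  p_0/q_0 = 9/1
  p_1/q_1 = 19/2
  p_2/q_2 = 66/7
  p_3/q_3 = 217/23
  p_4/q_4 = 500/53
q_3 = 23 ≤ 28 < 53 = q_4, so the answer is 217/23.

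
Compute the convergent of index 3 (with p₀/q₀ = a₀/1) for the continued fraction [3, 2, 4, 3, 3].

Using pₖ = aₖpₖ₋₁ + pₖ₋₂, qₖ = aₖqₖ₋₁ + qₖ₋₂ (with p₋₁=1, p₋₂=0, q₋₁=0, q₋₂=1):
  k=0: a=3, p=3, q=1
  k=1: a=2, p=7, q=2
  k=2: a=4, p=31, q=9
  k=3: a=3, p=100, q=29

100/29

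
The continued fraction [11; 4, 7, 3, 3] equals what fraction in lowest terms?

3395/302

Fold from the inside: start with 3/1.
  3 + 1/3 = 10/3
  7 + 3/10 = 73/10
  4 + 10/73 = 302/73
  11 + 73/302 = 3395/302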